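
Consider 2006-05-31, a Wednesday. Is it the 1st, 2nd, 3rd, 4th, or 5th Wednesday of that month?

5th

Day 31 falls in week ⌈31/7⌉ of the month.
Days 1–7 hold the 1st Wednesday, 8–14 the 2nd, 15–21 the 3rd, 22–28 the 4th, 29–31 the 5th.
31 is in the range for the 5th.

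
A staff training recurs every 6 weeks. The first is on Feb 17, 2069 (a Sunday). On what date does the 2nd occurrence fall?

Mar 31, 2069

The 2nd occurrence is 1 interval after the first: 1 × 42 = 42 days after Feb 17, 2069.
Feb has 28 days — 11 days to the end of Feb leaves 31.
31 days into Mar → Mar 31, 2069.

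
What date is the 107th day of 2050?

January has 31 days (107 − 31 = 76 remain).
February has 28 days (76 − 28 = 48 remain).
March has 31 days (48 − 31 = 17 remain).
17 into April → April 17.

17 April 2050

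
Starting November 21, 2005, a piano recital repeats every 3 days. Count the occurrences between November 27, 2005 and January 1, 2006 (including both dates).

12

Occurrences land 3·i days after November 21, 2005 for i = 0, 1, 2, …
November 27, 2005 is 6 days after the start; 6 ÷ 3 = 2 remainder 0. First occurrence in the window: #3 on November 27, 2005 (2×3 = 6 days in).
January 1, 2006 is 41 days after the start; 41 ÷ 3 = 13 remainder 2. Last occurrence in the window: #14 on December 30, 2005.
Occurrences #3 through #14: 12 in total.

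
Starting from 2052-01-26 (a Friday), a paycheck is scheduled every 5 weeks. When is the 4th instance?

The 4th occurrence is 3 intervals after the first: 3 × 35 = 105 days after 2052-01-26.
January has 31 days — 5 days to the end of January leaves 100.
February has 29 days (71 left).
March has 31 days (40 left).
April has 30 days (10 left).
10 days into May → 2052-05-10.

2052-05-10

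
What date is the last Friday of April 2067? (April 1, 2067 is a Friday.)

April 2067 begins on a Friday, so the first Friday is April 1.
April 2067 has 30 days. Adding weeks: 1, 8, 15, 22, 29 — the last one ≤ 30 is the 29th.

29 April 2067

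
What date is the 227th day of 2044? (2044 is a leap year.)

August 14, 2044

January has 31 days (227 − 31 = 196 remain).
February has 29 days (196 − 29 = 167 remain).
March has 31 days (167 − 31 = 136 remain).
April has 30 days (136 − 30 = 106 remain).
May has 31 days (106 − 31 = 75 remain).
June has 30 days (75 − 30 = 45 remain).
July has 31 days (45 − 31 = 14 remain).
14 into August → August 14.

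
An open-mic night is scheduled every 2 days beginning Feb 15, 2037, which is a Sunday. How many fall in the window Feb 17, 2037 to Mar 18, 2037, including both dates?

Occurrences land 2·i days after Feb 15, 2037 for i = 0, 1, 2, …
Feb 17, 2037 is 2 days after the start; 2 ÷ 2 = 1 remainder 0. First occurrence in the window: #2 on Feb 17, 2037 (1×2 = 2 days in).
Mar 18, 2037 is 31 days after the start; 31 ÷ 2 = 15 remainder 1. Last occurrence in the window: #16 on Mar 17, 2037.
Occurrences #2 through #16: 15 in total.

15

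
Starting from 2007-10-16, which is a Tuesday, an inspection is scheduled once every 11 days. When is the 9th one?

The 9th occurrence is 8 intervals after the first: 8 × 11 = 88 days after 2007-10-16.
October has 31 days — 15 days to the end of October leaves 73.
November has 30 days (43 left).
December has 31 days (12 left).
12 days into January → 2008-01-12.

2008-01-12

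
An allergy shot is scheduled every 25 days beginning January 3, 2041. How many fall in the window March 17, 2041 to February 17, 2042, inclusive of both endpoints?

14

Occurrences land 25·i days after January 3, 2041 for i = 0, 1, 2, …
March 17, 2041 is 73 days after the start; 73 ÷ 25 = 2 remainder 23; since the remainder is 23, round up to i = 3. First occurrence in the window: #4 on March 19, 2041 (3×25 = 75 days in).
February 17, 2042 is 410 days after the start; 410 ÷ 25 = 16 remainder 10. Last occurrence in the window: #17 on February 7, 2042.
Occurrences #4 through #17: 14 in total.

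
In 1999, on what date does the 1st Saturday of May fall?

1999-05-01

The first Saturday of May 1999 is May 1.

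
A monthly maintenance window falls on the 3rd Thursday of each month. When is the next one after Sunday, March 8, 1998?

March 19, 1998

March 1998 starts on a Sunday; its first Thursday is the 5th, so the 3rd Thursday is the 19th — March 19, 1998.
March 19, 1998 is after March 8, 1998, so that is the next one.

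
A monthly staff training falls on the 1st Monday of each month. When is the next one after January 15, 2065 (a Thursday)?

February 2, 2065

January 2065 starts on a Thursday, so its 1st Monday is January 5, 2065 (4 days in).
That is not after January 15, 2065, so look at February 2065.
February 2065 starts on a Sunday, so its 1st Monday is February 2, 2065 (1 day in).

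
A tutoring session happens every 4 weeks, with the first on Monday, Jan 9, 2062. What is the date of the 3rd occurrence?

The 3rd occurrence is 2 intervals after the first: 2 × 28 = 56 days after Jan 9, 2062.
Jan has 31 days — 22 days to the end of Jan leaves 34.
Feb has 28 days (6 left).
6 days into Mar → Mar 6, 2062.

Mar 6, 2062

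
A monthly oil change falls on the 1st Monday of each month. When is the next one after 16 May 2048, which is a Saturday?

1 June 2048

May 2048 starts on a Friday, so its 1st Monday is 4 May 2048 (3 days in).
That is not after 16 May 2048, so look at June 2048.
June 2048 starts on a Monday, so its 1st Monday is 1 June 2048.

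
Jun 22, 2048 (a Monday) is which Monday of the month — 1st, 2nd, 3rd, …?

4th

Day 22 falls in week ⌈22/7⌉ of the month.
Days 1–7 hold the 1st Monday, 8–14 the 2nd, 15–21 the 3rd, 22–28 the 4th, 29–31 the 5th.
22 is in the range for the 4th.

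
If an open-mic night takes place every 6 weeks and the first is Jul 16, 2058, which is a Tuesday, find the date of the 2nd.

Aug 27, 2058

The 2nd occurrence is 1 interval after the first: 1 × 42 = 42 days after Jul 16, 2058.
Jul has 31 days — 15 days to the end of Jul leaves 27.
27 days into Aug → Aug 27, 2058.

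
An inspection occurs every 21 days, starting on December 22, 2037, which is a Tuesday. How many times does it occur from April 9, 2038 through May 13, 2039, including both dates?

19

Occurrences land 21·i days after December 22, 2037 for i = 0, 1, 2, …
April 9, 2038 is 108 days after the start; 108 ÷ 21 = 5 remainder 3; since the remainder is 3, round up to i = 6. First occurrence in the window: #7 on April 27, 2038 (6×21 = 126 days in).
May 13, 2039 is 507 days after the start; 507 ÷ 21 = 24 remainder 3. Last occurrence in the window: #25 on May 10, 2039.
Occurrences #7 through #25: 19 in total.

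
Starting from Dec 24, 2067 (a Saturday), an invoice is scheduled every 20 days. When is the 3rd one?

Feb 2, 2068

The 3rd occurrence is 2 intervals after the first: 2 × 20 = 40 days after Dec 24, 2067.
Dec has 31 days — 7 days to the end of Dec leaves 33.
Jan has 31 days (2 left).
2 days into Feb → Feb 2, 2068.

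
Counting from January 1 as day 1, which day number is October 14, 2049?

287

Days in months before October: 31 + 28 + 31 + 30 + 31 + 30 + 31 + 31 + 30 = 273.
Plus 14 days into October → day 287.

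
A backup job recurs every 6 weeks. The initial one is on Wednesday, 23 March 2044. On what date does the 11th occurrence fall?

17 May 2045

The 11th occurrence is 10 intervals after the first: 10 × 42 = 420 days after 23 March 2044.
March has 31 days — 8 days to the end of March leaves 412.
From end of March to end of 2044 is 275 days (137 left).
January has 31 days (106 left).
February has 28 days (78 left).
March has 31 days (47 left).
April has 30 days (17 left).
17 days into May → 17 May 2045.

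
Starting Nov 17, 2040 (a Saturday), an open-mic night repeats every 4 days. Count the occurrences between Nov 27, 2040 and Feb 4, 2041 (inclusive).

17

Occurrences land 4·i days after Nov 17, 2040 for i = 0, 1, 2, …
Nov 27, 2040 is 10 days after the start; 10 ÷ 4 = 2 remainder 2; since the remainder is 2, round up to i = 3. First occurrence in the window: #4 on Nov 29, 2040 (3×4 = 12 days in).
Feb 4, 2041 is 79 days after the start; 79 ÷ 4 = 19 remainder 3. Last occurrence in the window: #20 on Feb 1, 2041.
Occurrences #4 through #20: 17 in total.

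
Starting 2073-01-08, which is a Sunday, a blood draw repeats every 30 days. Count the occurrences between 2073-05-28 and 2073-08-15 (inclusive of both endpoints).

Occurrences land 30·i days after 2073-01-08 for i = 0, 1, 2, …
2073-05-28 is 140 days after the start; 140 ÷ 30 = 4 remainder 20; since the remainder is 20, round up to i = 5. First occurrence in the window: #6 on 2073-06-07 (5×30 = 150 days in).
2073-08-15 is 219 days after the start; 219 ÷ 30 = 7 remainder 9. Last occurrence in the window: #8 on 2073-08-06.
Occurrences #6 through #8: 3 in total.

3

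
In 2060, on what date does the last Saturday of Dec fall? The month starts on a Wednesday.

Dec 2060 begins on a Wednesday, so the first Saturday is Dec 4 (3 days later).
Dec 2060 has 31 days. Adding weeks: 4, 11, 18, 25 — the last one ≤ 31 is the 25th.

Dec 25, 2060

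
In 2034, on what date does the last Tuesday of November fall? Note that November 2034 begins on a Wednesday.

2034-11-28

November 2034 begins on a Wednesday, so the first Tuesday is November 7 (6 days later).
November 2034 has 30 days. Adding weeks: 7, 14, 21, 28 — the last one ≤ 30 is the 28th.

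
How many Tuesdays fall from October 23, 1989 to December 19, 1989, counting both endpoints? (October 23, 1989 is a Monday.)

October 23, 1989 is a Monday; the first Tuesday on or after it is October 24, 1989 (1 day later).
From October 24, 1989 to December 19, 1989: 7 + 30 + 19 = 56 days (rest of October, November, December).
56 ÷ 7 = 8 full weeks with remainder 0, so 8 more Tuesdays after the first → 9.

9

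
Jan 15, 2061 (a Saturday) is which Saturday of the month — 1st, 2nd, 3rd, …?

3rd

Day 15 falls in week ⌈15/7⌉ of the month.
Days 1–7 hold the 1st Saturday, 8–14 the 2nd, 15–21 the 3rd, 22–28 the 4th, 29–31 the 5th.
15 is in the range for the 3rd.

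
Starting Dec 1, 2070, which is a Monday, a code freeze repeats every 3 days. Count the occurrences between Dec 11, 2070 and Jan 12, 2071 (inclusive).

11

Occurrences land 3·i days after Dec 1, 2070 for i = 0, 1, 2, …
Dec 11, 2070 is 10 days after the start; 10 ÷ 3 = 3 remainder 1; since the remainder is 1, round up to i = 4. First occurrence in the window: #5 on Dec 13, 2070 (4×3 = 12 days in).
Jan 12, 2071 is 42 days after the start; 42 ÷ 3 = 14 remainder 0. Last occurrence in the window: #15 on Jan 12, 2071.
Occurrences #5 through #15: 11 in total.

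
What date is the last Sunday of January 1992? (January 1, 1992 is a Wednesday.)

1992-01-26

January 1992 begins on a Wednesday, so the first Sunday is January 5 (4 days later).
January 1992 has 31 days. Adding weeks: 5, 12, 19, 26 — the last one ≤ 31 is the 26th.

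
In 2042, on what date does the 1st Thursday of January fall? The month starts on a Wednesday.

January 2042 begins on a Wednesday, so the first Thursday is January 2 (1 day later).

January 2, 2042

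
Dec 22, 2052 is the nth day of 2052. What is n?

357

Days in months before Dec: 31 + 29 + 31 + 30 + 31 + 30 + 31 + 31 + 30 + 31 + 30 = 335.
Plus 22 days into Dec → day 357.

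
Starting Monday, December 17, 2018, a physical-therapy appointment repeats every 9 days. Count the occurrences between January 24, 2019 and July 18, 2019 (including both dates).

Occurrences land 9·i days after December 17, 2018 for i = 0, 1, 2, …
January 24, 2019 is 38 days after the start; 38 ÷ 9 = 4 remainder 2; since the remainder is 2, round up to i = 5. First occurrence in the window: #6 on January 31, 2019 (5×9 = 45 days in).
July 18, 2019 is 213 days after the start; 213 ÷ 9 = 23 remainder 6. Last occurrence in the window: #24 on July 12, 2019.
Occurrences #6 through #24: 19 in total.

19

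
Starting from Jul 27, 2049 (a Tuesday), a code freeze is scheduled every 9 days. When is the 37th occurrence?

Jun 16, 2050

The 37th occurrence is 36 intervals after the first: 36 × 9 = 324 days after Jul 27, 2049.
Jul has 31 days — 4 days to the end of Jul leaves 320.
Aug has 31 days (289 left).
Sep has 30 days (259 left).
Oct has 31 days (228 left).
Nov has 30 days (198 left).
Dec has 31 days (167 left).
Jan has 31 days (136 left).
Feb has 28 days (108 left).
Mar has 31 days (77 left).
Apr has 30 days (47 left).
May has 31 days (16 left).
16 days into Jun → Jun 16, 2050.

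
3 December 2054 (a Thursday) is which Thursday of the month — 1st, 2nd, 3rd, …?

1st

Day 3 falls in week ⌈3/7⌉ of the month.
Days 1–7 hold the 1st Thursday, 8–14 the 2nd, 15–21 the 3rd, 22–28 the 4th, 29–31 the 5th.
3 is in the range for the 1st.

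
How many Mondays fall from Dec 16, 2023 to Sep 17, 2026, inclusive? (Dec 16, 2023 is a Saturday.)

Dec 16, 2023 is a Saturday; the first Monday on or after it is Dec 18, 2023 (2 days later).
From Dec 18, 2023 to Sep 17, 2026: 13 + 366 + 365 + 260 = 1004 days (rest of 2023, 2024, 2025, to Sep 17, 2026 in 2026).
1004 ÷ 7 = 143 full weeks with remainder 3, so 143 more Mondays after the first → 144.

144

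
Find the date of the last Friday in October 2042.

October 2042 begins on a Wednesday, so the first Friday is October 3 (2 days later).
October 2042 has 31 days. Adding weeks: 3, 10, 17, 24, 31 — the last one ≤ 31 is the 31st.

October 31, 2042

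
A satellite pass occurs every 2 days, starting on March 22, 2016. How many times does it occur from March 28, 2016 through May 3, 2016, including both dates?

19

Occurrences land 2·i days after March 22, 2016 for i = 0, 1, 2, …
March 28, 2016 is 6 days after the start; 6 ÷ 2 = 3 remainder 0. First occurrence in the window: #4 on March 28, 2016 (3×2 = 6 days in).
May 3, 2016 is 42 days after the start; 42 ÷ 2 = 21 remainder 0. Last occurrence in the window: #22 on May 3, 2016.
Occurrences #4 through #22: 19 in total.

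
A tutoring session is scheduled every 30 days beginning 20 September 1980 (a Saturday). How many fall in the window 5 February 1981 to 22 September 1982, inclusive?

Occurrences land 30·i days after 20 September 1980 for i = 0, 1, 2, …
5 February 1981 is 138 days after the start; 138 ÷ 30 = 4 remainder 18; since the remainder is 18, round up to i = 5. First occurrence in the window: #6 on 17 February 1981 (5×30 = 150 days in).
22 September 1982 is 732 days after the start; 732 ÷ 30 = 24 remainder 12. Last occurrence in the window: #25 on 10 September 1982.
Occurrences #6 through #25: 20 in total.

20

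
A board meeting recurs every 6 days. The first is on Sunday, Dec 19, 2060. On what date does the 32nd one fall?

Jun 23, 2061

The 32nd occurrence is 31 intervals after the first: 31 × 6 = 186 days after Dec 19, 2060.
Dec has 31 days — 12 days to the end of Dec leaves 174.
Jan has 31 days (143 left).
Feb has 28 days (115 left).
Mar has 31 days (84 left).
Apr has 30 days (54 left).
May has 31 days (23 left).
23 days into Jun → Jun 23, 2061.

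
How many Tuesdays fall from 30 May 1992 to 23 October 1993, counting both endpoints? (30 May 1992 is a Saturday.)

30 May 1992 is a Saturday; the first Tuesday on or after it is 2 June 1992 (3 days later).
From 2 June 1992 to 23 October 1993: 212 + 296 = 508 days (rest of 1992, to 23 October 1993 in 1993).
508 ÷ 7 = 72 full weeks with remainder 4, so 72 more Tuesdays after the first → 73.

73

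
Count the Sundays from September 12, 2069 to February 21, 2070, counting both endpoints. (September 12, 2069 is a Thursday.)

23

September 12, 2069 is a Thursday; the first Sunday on or after it is September 15, 2069 (3 days later).
From September 15, 2069 to February 21, 2070: 15 + 31 + 30 + 31 + 31 + 21 = 159 days (rest of September, October, November, December, January, February).
159 ÷ 7 = 22 full weeks with remainder 5, so 22 more Sundays after the first → 23.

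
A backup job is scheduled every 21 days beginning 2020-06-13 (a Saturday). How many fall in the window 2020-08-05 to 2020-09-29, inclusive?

Occurrences land 21·i days after 2020-06-13 for i = 0, 1, 2, …
2020-08-05 is 53 days after the start; 53 ÷ 21 = 2 remainder 11; since the remainder is 11, round up to i = 3. First occurrence in the window: #4 on 2020-08-15 (3×21 = 63 days in).
2020-09-29 is 108 days after the start; 108 ÷ 21 = 5 remainder 3. Last occurrence in the window: #6 on 2020-09-26.
Occurrences #4 through #6: 3 in total.

3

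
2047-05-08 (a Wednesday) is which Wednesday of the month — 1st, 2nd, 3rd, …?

Day 8 falls in week ⌈8/7⌉ of the month.
Days 1–7 hold the 1st Wednesday, 8–14 the 2nd, 15–21 the 3rd, 22–28 the 4th, 29–31 the 5th.
8 is in the range for the 2nd.

2nd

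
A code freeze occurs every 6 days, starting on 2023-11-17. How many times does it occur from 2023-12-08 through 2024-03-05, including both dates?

15

Occurrences land 6·i days after 2023-11-17 for i = 0, 1, 2, …
2023-12-08 is 21 days after the start; 21 ÷ 6 = 3 remainder 3; since the remainder is 3, round up to i = 4. First occurrence in the window: #5 on 2023-12-11 (4×6 = 24 days in).
2024-03-05 is 109 days after the start; 109 ÷ 6 = 18 remainder 1. Last occurrence in the window: #19 on 2024-03-04.
Occurrences #5 through #19: 15 in total.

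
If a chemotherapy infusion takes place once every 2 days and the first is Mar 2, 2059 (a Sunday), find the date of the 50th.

The 50th occurrence is 49 intervals after the first: 49 × 2 = 98 days after Mar 2, 2059.
Mar has 31 days — 29 days to the end of Mar leaves 69.
Apr has 30 days (39 left).
May has 31 days (8 left).
8 days into Jun → Jun 8, 2059.

Jun 8, 2059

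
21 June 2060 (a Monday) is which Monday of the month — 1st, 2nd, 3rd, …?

Day 21 falls in week ⌈21/7⌉ of the month.
Days 1–7 hold the 1st Monday, 8–14 the 2nd, 15–21 the 3rd, 22–28 the 4th, 29–31 the 5th.
21 is in the range for the 3rd.

3rd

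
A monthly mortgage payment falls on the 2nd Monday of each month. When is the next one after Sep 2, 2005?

Sep 2005 starts on a Thursday; its first Monday is the 5th, so the 2nd Monday is the 12th — Sep 12, 2005.
Sep 12, 2005 is after Sep 2, 2005, so that is the next one.

Sep 12, 2005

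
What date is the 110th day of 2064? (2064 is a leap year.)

April 19, 2064

January has 31 days (110 − 31 = 79 remain).
February has 29 days (79 − 29 = 50 remain).
March has 31 days (50 − 31 = 19 remain).
19 into April → April 19.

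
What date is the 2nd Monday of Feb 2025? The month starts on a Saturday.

Feb 10, 2025

Feb 2025 begins on a Saturday, so the first Monday is Feb 3 (2 days later).
The 2nd Monday is 1 weeks later: 3 + 7 = 10.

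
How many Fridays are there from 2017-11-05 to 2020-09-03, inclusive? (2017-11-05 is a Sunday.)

2017-11-05 is a Sunday; the first Friday on or after it is 2017-11-10 (5 days later).
From 2017-11-10 to 2020-09-03: 51 + 365 + 365 + 247 = 1028 days (rest of 2017, 2018, 2019, to 2020-09-03 in 2020).
1028 ÷ 7 = 146 full weeks with remainder 6, so 146 more Fridays after the first → 147.

147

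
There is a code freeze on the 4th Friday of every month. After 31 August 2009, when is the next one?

25 September 2009

August 2009 starts on a Saturday; its first Friday is the 7th, so the 4th Friday is the 28th — 28 August 2009.
That is not after 31 August 2009, so look at September 2009.
September 2009 starts on a Tuesday; its first Friday is the 4th, so the 4th Friday is the 25th — 25 September 2009.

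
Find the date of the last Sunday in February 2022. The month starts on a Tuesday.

27 February 2022

February 2022 begins on a Tuesday, so the first Sunday is February 6 (5 days later).
February 2022 has 28 days. Adding weeks: 6, 13, 20, 27 — the last one ≤ 28 is the 27th.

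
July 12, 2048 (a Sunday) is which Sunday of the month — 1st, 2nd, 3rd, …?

Day 12 falls in week ⌈12/7⌉ of the month.
Days 1–7 hold the 1st Sunday, 8–14 the 2nd, 15–21 the 3rd, 22–28 the 4th, 29–31 the 5th.
12 is in the range for the 2nd.

2nd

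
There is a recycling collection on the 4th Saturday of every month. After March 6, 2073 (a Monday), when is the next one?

March 2073 starts on a Wednesday; its first Saturday is the 4th, so the 4th Saturday is the 25th — March 25, 2073.
March 25, 2073 is after March 6, 2073, so that is the next one.

March 25, 2073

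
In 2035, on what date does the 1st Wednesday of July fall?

July 2035 begins on a Sunday, so the first Wednesday is July 4 (3 days later).

2035-07-04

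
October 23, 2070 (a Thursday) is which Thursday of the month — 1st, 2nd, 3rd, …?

Day 23 falls in week ⌈23/7⌉ of the month.
Days 1–7 hold the 1st Thursday, 8–14 the 2nd, 15–21 the 3rd, 22–28 the 4th, 29–31 the 5th.
23 is in the range for the 4th.

4th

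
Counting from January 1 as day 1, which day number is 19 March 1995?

78

Days in months before March: 31 + 28 = 59.
Plus 19 days into March → day 78.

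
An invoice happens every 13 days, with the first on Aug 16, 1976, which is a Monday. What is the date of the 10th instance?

The 10th occurrence is 9 intervals after the first: 9 × 13 = 117 days after Aug 16, 1976.
Aug has 31 days — 15 days to the end of Aug leaves 102.
Sep has 30 days (72 left).
Oct has 31 days (41 left).
Nov has 30 days (11 left).
11 days into Dec → Dec 11, 1976.

Dec 11, 1976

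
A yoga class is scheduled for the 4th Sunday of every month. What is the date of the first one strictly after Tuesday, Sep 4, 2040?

Sep 23, 2040

Sep 2040 starts on a Saturday; its first Sunday is the 2nd, so the 4th Sunday is the 23rd — Sep 23, 2040.
Sep 23, 2040 is after Sep 4, 2040, so that is the next one.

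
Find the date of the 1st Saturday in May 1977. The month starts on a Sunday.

May 1977 begins on a Sunday, so the first Saturday is May 7 (6 days later).

May 7, 1977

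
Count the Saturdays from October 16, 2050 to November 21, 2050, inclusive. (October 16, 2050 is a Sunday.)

5

October 16, 2050 is a Sunday; the first Saturday on or after it is October 22, 2050 (6 days later).
From October 22, 2050 to November 21, 2050: 9 + 21 = 30 days (rest of October, November).
30 ÷ 7 = 4 full weeks with remainder 2, so 4 more Saturdays after the first → 5.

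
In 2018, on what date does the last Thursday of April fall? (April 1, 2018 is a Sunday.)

April 2018 begins on a Sunday, so the first Thursday is April 5 (4 days later).
April 2018 has 30 days. Adding weeks: 5, 12, 19, 26 — the last one ≤ 30 is the 26th.

26 April 2018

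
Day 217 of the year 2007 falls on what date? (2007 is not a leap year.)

Jan has 31 days (217 − 31 = 186 remain).
Feb has 28 days (186 − 28 = 158 remain).
Mar has 31 days (158 − 31 = 127 remain).
Apr has 30 days (127 − 30 = 97 remain).
May has 31 days (97 − 31 = 66 remain).
Jun has 30 days (66 − 30 = 36 remain).
Jul has 31 days (36 − 31 = 5 remain).
5 into Aug → Aug 5.

Aug 5, 2007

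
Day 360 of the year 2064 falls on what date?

January has 31 days (360 − 31 = 329 remain).
February has 29 days (329 − 29 = 300 remain).
March has 31 days (300 − 31 = 269 remain).
April has 30 days (269 − 30 = 239 remain).
May has 31 days (239 − 31 = 208 remain).
June has 30 days (208 − 30 = 178 remain).
July has 31 days (178 − 31 = 147 remain).
August has 31 days (147 − 31 = 116 remain).
September has 30 days (116 − 30 = 86 remain).
October has 31 days (86 − 31 = 55 remain).
November has 30 days (55 − 30 = 25 remain).
25 into December → December 25.

25 December 2064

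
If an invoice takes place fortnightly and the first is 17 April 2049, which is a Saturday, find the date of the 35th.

6 August 2050

The 35th occurrence is 34 intervals after the first: 34 × 14 = 476 days after 17 April 2049.
April has 30 days — 13 days to the end of April leaves 463.
From end of April to end of 2049 is 245 days (218 left).
January has 31 days (187 left).
February has 28 days (159 left).
March has 31 days (128 left).
April has 30 days (98 left).
May has 31 days (67 left).
June has 30 days (37 left).
July has 31 days (6 left).
6 days into August → 6 August 2050.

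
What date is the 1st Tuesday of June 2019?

The first Tuesday of June 2019 is June 4.

2019-06-04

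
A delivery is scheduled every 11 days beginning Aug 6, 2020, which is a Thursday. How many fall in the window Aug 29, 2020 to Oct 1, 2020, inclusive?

3

Occurrences land 11·i days after Aug 6, 2020 for i = 0, 1, 2, …
Aug 29, 2020 is 23 days after the start; 23 ÷ 11 = 2 remainder 1; since the remainder is 1, round up to i = 3. First occurrence in the window: #4 on Sep 8, 2020 (3×11 = 33 days in).
Oct 1, 2020 is 56 days after the start; 56 ÷ 11 = 5 remainder 1. Last occurrence in the window: #6 on Sep 30, 2020.
Occurrences #4 through #6: 3 in total.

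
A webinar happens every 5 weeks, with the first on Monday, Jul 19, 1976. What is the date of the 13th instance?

The 13th occurrence is 12 intervals after the first: 12 × 35 = 420 days after Jul 19, 1976.
Jul has 31 days — 12 days to the end of Jul leaves 408.
From end of Jul to end of 1976 is 153 days (255 left).
Jan has 31 days (224 left).
Feb has 28 days (196 left).
Mar has 31 days (165 left).
Apr has 30 days (135 left).
May has 31 days (104 left).
Jun has 30 days (74 left).
Jul has 31 days (43 left).
Aug has 31 days (12 left).
12 days into Sep → Sep 12, 1977.

Sep 12, 1977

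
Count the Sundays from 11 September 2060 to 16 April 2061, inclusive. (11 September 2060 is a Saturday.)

11 September 2060 is a Saturday; the first Sunday on or after it is 12 September 2060 (1 day later).
From 12 September 2060 to 16 April 2061: 18 + 31 + 30 + 31 + 31 + 28 + 31 + 16 = 216 days (rest of September, October, November, December, January, February, March, April).
216 ÷ 7 = 30 full weeks with remainder 6, so 30 more Sundays after the first → 31.

31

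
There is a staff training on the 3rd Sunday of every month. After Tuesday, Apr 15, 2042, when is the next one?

Apr 2042 starts on a Tuesday; its first Sunday is the 6th, so the 3rd Sunday is the 20th — Apr 20, 2042.
Apr 20, 2042 is after Apr 15, 2042, so that is the next one.

Apr 20, 2042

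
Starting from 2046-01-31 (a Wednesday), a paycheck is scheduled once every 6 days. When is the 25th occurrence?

2046-06-24

The 25th occurrence is 24 intervals after the first: 24 × 6 = 144 days after 2046-01-31.
January has 31 days — 0 days to the end of January leaves 144.
February has 28 days (116 left).
March has 31 days (85 left).
April has 30 days (55 left).
May has 31 days (24 left).
24 days into June → 2046-06-24.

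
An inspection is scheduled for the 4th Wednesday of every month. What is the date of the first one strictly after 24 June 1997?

25 June 1997

June 1997 starts on a Sunday; its first Wednesday is the 4th, so the 4th Wednesday is the 25th — 25 June 1997.
25 June 1997 is after 24 June 1997, so that is the next one.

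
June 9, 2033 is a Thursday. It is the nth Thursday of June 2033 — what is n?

2nd

Day 9 falls in week ⌈9/7⌉ of the month.
Days 1–7 hold the 1st Thursday, 8–14 the 2nd, 15–21 the 3rd, 22–28 the 4th, 29–31 the 5th.
9 is in the range for the 2nd.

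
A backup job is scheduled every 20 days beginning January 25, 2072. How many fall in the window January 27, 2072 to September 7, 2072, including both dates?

Occurrences land 20·i days after January 25, 2072 for i = 0, 1, 2, …
January 27, 2072 is 2 days after the start; 2 ÷ 20 = 0 remainder 2; since the remainder is 2, round up to i = 1. First occurrence in the window: #2 on February 14, 2072 (1×20 = 20 days in).
September 7, 2072 is 226 days after the start; 226 ÷ 20 = 11 remainder 6. Last occurrence in the window: #12 on September 1, 2072.
Occurrences #2 through #12: 11 in total.

11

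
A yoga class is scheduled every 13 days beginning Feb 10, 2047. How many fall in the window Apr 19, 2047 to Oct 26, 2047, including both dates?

14

Occurrences land 13·i days after Feb 10, 2047 for i = 0, 1, 2, …
Apr 19, 2047 is 68 days after the start; 68 ÷ 13 = 5 remainder 3; since the remainder is 3, round up to i = 6. First occurrence in the window: #7 on Apr 29, 2047 (6×13 = 78 days in).
Oct 26, 2047 is 258 days after the start; 258 ÷ 13 = 19 remainder 11. Last occurrence in the window: #20 on Oct 15, 2047.
Occurrences #7 through #20: 14 in total.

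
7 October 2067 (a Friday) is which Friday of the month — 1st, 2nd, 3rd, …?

1st

Day 7 falls in week ⌈7/7⌉ of the month.
Days 1–7 hold the 1st Friday, 8–14 the 2nd, 15–21 the 3rd, 22–28 the 4th, 29–31 the 5th.
7 is in the range for the 1st.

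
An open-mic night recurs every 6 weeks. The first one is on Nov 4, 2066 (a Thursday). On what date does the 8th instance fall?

The 8th occurrence is 7 intervals after the first: 7 × 42 = 294 days after Nov 4, 2066.
Nov has 30 days — 26 days to the end of Nov leaves 268.
Dec has 31 days (237 left).
Jan has 31 days (206 left).
Feb has 28 days (178 left).
Mar has 31 days (147 left).
Apr has 30 days (117 left).
May has 31 days (86 left).
Jun has 30 days (56 left).
Jul has 31 days (25 left).
25 days into Aug → Aug 25, 2067.

Aug 25, 2067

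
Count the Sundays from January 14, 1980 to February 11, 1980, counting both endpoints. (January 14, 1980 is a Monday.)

4

January 14, 1980 is a Monday; the first Sunday on or after it is January 20, 1980 (6 days later).
From January 20, 1980 to February 11, 1980: 11 + 11 = 22 days (rest of January, February).
22 ÷ 7 = 3 full weeks with remainder 1, so 3 more Sundays after the first → 4.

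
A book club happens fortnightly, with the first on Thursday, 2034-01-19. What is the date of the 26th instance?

2035-01-04

The 26th occurrence is 25 intervals after the first: 25 × 14 = 350 days after 2034-01-19.
January has 31 days — 12 days to the end of January leaves 338.
February has 28 days (310 left).
March has 31 days (279 left).
April has 30 days (249 left).
May has 31 days (218 left).
June has 30 days (188 left).
July has 31 days (157 left).
August has 31 days (126 left).
September has 30 days (96 left).
October has 31 days (65 left).
November has 30 days (35 left).
December has 31 days (4 left).
4 days into January → 2035-01-04.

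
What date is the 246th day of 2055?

Sep 3, 2055

Jan has 31 days (246 − 31 = 215 remain).
Feb has 28 days (215 − 28 = 187 remain).
Mar has 31 days (187 − 31 = 156 remain).
Apr has 30 days (156 − 30 = 126 remain).
May has 31 days (126 − 31 = 95 remain).
Jun has 30 days (95 − 30 = 65 remain).
Jul has 31 days (65 − 31 = 34 remain).
Aug has 31 days (34 − 31 = 3 remain).
3 into Sep → Sep 3.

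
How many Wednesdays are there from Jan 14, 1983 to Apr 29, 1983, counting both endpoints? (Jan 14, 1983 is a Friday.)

15

Jan 14, 1983 is a Friday; the first Wednesday on or after it is Jan 19, 1983 (5 days later).
From Jan 19, 1983 to Apr 29, 1983: 12 + 28 + 31 + 29 = 100 days (rest of Jan, Feb, Mar, Apr).
100 ÷ 7 = 14 full weeks with remainder 2, so 14 more Wednesdays after the first → 15.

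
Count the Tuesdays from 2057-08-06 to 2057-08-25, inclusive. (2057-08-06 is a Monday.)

3

2057-08-06 is a Monday; the first Tuesday on or after it is 2057-08-07 (1 day later).
From 2057-08-07 to 2057-08-25 is 25 − 7 = 18 days.
18 ÷ 7 = 2 full weeks with remainder 4, so 2 more Tuesdays after the first → 3.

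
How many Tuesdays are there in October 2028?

October 1, 2028 is a Sunday; the first Tuesday on or after it is October 3, 2028 (2 days later).
From October 3, 2028 to October 31, 2028 is 31 − 3 = 28 days.
28 ÷ 7 = 4 full weeks with remainder 0, so 4 more Tuesdays after the first → 5.

5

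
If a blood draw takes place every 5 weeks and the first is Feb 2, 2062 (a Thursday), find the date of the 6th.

Jul 27, 2062

The 6th occurrence is 5 intervals after the first: 5 × 35 = 175 days after Feb 2, 2062.
Feb has 28 days — 26 days to the end of Feb leaves 149.
Mar has 31 days (118 left).
Apr has 30 days (88 left).
May has 31 days (57 left).
Jun has 30 days (27 left).
27 days into Jul → Jul 27, 2062.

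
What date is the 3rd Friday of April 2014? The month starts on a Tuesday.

April 2014 begins on a Tuesday, so the first Friday is April 4 (3 days later).
The 3rd Friday is 2 weeks later: 4 + 14 = 18.

18 April 2014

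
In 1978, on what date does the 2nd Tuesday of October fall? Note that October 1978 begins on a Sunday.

October 1978 begins on a Sunday, so the first Tuesday is October 3 (2 days later).
The 2nd Tuesday is 1 weeks later: 3 + 7 = 10.

1978-10-10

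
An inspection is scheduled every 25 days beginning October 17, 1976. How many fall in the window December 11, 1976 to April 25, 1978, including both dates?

20

Occurrences land 25·i days after October 17, 1976 for i = 0, 1, 2, …
December 11, 1976 is 55 days after the start; 55 ÷ 25 = 2 remainder 5; since the remainder is 5, round up to i = 3. First occurrence in the window: #4 on December 31, 1976 (3×25 = 75 days in).
April 25, 1978 is 555 days after the start; 555 ÷ 25 = 22 remainder 5. Last occurrence in the window: #23 on April 20, 1978.
Occurrences #4 through #23: 20 in total.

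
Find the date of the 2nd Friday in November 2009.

13 November 2009

November 2009 begins on a Sunday, so the first Friday is November 6 (5 days later).
The 2nd Friday is 1 weeks later: 6 + 7 = 13.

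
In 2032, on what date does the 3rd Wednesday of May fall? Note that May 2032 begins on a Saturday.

May 2032 begins on a Saturday, so the first Wednesday is May 5 (4 days later).
The 3rd Wednesday is 2 weeks later: 5 + 14 = 19.

May 19, 2032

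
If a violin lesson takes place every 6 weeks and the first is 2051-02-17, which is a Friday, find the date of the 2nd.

2051-03-31

The 2nd occurrence is 1 interval after the first: 1 × 42 = 42 days after 2051-02-17.
February has 28 days — 11 days to the end of February leaves 31.
31 days into March → 2051-03-31.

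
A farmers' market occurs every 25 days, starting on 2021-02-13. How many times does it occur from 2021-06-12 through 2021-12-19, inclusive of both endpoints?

Occurrences land 25·i days after 2021-02-13 for i = 0, 1, 2, …
2021-06-12 is 119 days after the start; 119 ÷ 25 = 4 remainder 19; since the remainder is 19, round up to i = 5. First occurrence in the window: #6 on 2021-06-18 (5×25 = 125 days in).
2021-12-19 is 309 days after the start; 309 ÷ 25 = 12 remainder 9. Last occurrence in the window: #13 on 2021-12-10.
Occurrences #6 through #13: 8 in total.

8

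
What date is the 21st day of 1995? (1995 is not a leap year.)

1995-01-21

21 into January → January 21.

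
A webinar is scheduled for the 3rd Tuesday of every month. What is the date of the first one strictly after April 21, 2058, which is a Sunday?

April 2058 starts on a Monday; its first Tuesday is the 2nd, so the 3rd Tuesday is the 16th — April 16, 2058.
That is not after April 21, 2058, so look at May 2058.
May 2058 starts on a Wednesday; its first Tuesday is the 7th, so the 3rd Tuesday is the 21st — May 21, 2058.

May 21, 2058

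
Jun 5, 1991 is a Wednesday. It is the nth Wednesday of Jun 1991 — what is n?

Day 5 falls in week ⌈5/7⌉ of the month.
Days 1–7 hold the 1st Wednesday, 8–14 the 2nd, 15–21 the 3rd, 22–28 the 4th, 29–31 the 5th.
5 is in the range for the 1st.

1st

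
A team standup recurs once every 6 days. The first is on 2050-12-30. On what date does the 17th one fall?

The 17th occurrence is 16 intervals after the first: 16 × 6 = 96 days after 2050-12-30.
December has 31 days — 1 day to the end of December leaves 95.
January has 31 days (64 left).
February has 28 days (36 left).
March has 31 days (5 left).
5 days into April → 2051-04-05.

2051-04-05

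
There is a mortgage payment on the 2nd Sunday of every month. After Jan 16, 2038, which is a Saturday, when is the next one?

Jan 2038 starts on a Friday; its first Sunday is the 3rd, so the 2nd Sunday is the 10th — Jan 10, 2038.
That is not after Jan 16, 2038, so look at Feb 2038.
Feb 2038 starts on a Monday; its first Sunday is the 7th, so the 2nd Sunday is the 14th — Feb 14, 2038.

Feb 14, 2038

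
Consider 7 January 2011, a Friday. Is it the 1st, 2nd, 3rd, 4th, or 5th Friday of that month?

Day 7 falls in week ⌈7/7⌉ of the month.
Days 1–7 hold the 1st Friday, 8–14 the 2nd, 15–21 the 3rd, 22–28 the 4th, 29–31 the 5th.
7 is in the range for the 1st.

1st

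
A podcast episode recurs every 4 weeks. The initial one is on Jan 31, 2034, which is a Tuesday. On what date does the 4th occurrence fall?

The 4th occurrence is 3 intervals after the first: 3 × 28 = 84 days after Jan 31, 2034.
Jan has 31 days — 0 days to the end of Jan leaves 84.
Feb has 28 days (56 left).
Mar has 31 days (25 left).
25 days into Apr → Apr 25, 2034.

Apr 25, 2034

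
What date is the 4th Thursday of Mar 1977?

Mar 1977 begins on a Tuesday, so the first Thursday is Mar 3 (2 days later).
The 4th Thursday is 3 weeks later: 3 + 21 = 24.

Mar 24, 1977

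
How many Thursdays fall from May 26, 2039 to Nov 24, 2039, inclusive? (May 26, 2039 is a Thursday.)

27

May 26, 2039 is a Thursday; the first Thursday on or after it is May 26, 2039.
From May 26, 2039 to Nov 24, 2039: 5 + 30 + 31 + 31 + 30 + 31 + 24 = 182 days (rest of May, Jun, Jul, Aug, Sep, Oct, Nov).
182 ÷ 7 = 26 full weeks with remainder 0, so 26 more Thursdays after the first → 27.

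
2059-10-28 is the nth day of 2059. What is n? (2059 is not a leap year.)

Days in months before October: 31 + 28 + 31 + 30 + 31 + 30 + 31 + 31 + 30 = 273.
Plus 28 days into October → day 301.

301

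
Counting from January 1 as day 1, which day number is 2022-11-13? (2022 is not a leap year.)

317

Days in months before November: 31 + 28 + 31 + 30 + 31 + 30 + 31 + 31 + 30 + 31 = 304.
Plus 13 days into November → day 317.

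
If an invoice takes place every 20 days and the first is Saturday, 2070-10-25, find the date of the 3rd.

The 3rd occurrence is 2 intervals after the first: 2 × 20 = 40 days after 2070-10-25.
October has 31 days — 6 days to the end of October leaves 34.
November has 30 days (4 left).
4 days into December → 2070-12-04.

2070-12-04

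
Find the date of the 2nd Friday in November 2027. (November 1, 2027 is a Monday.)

2027-11-12

November 2027 begins on a Monday, so the first Friday is November 5 (4 days later).
The 2nd Friday is 1 weeks later: 5 + 7 = 12.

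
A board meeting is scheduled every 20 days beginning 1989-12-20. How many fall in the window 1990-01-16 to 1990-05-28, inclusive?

6

Occurrences land 20·i days after 1989-12-20 for i = 0, 1, 2, …
1990-01-16 is 27 days after the start; 27 ÷ 20 = 1 remainder 7; since the remainder is 7, round up to i = 2. First occurrence in the window: #3 on 1990-01-29 (2×20 = 40 days in).
1990-05-28 is 159 days after the start; 159 ÷ 20 = 7 remainder 19. Last occurrence in the window: #8 on 1990-05-09.
Occurrences #3 through #8: 6 in total.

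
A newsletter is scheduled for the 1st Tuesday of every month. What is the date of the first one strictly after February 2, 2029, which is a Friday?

February 6, 2029

February 2029 starts on a Thursday, so its 1st Tuesday is February 6, 2029 (5 days in).
February 6, 2029 is after February 2, 2029, so that is the next one.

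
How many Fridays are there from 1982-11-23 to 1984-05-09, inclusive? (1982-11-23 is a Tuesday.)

76

1982-11-23 is a Tuesday; the first Friday on or after it is 1982-11-26 (3 days later).
From 1982-11-26 to 1984-05-09: 35 + 365 + 130 = 530 days (rest of 1982, 1983, to 1984-05-09 in 1984).
530 ÷ 7 = 75 full weeks with remainder 5, so 75 more Fridays after the first → 76.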